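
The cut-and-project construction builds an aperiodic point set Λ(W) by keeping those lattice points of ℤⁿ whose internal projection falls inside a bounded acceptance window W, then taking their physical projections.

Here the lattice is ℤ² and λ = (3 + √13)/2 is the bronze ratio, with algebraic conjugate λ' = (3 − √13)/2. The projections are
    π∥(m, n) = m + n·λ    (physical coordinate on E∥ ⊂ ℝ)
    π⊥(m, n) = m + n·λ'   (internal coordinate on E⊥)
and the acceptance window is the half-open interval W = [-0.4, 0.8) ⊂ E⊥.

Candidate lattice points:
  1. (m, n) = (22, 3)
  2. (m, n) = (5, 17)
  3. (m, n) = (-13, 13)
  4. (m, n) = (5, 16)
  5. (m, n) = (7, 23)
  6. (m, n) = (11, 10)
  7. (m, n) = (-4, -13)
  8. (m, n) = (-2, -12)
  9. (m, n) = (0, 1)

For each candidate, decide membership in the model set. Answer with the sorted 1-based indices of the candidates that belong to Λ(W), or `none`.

2, 4, 5, 7, 9

λ' = (3−√13)/2 ≈ -0.3028.
#1 (22,3): internal coord 22 + (3)·λ' = +21.0917; +21.0917 ∉ [-0.4, 0.8) → out
#2 (5,17): internal coord 5 + (17)·λ' = -0.1472; -0.1472 ∈ [-0.4, 0.8) → IN Λ
#3 (-13,13): internal coord -13 + (13)·λ' = -16.9361; -16.9361 ∉ [-0.4, 0.8) → out
#4 (5,16): internal coord 5 + (16)·λ' = +0.1556; +0.1556 ∈ [-0.4, 0.8) → IN Λ
#5 (7,23): internal coord 7 + (23)·λ' = +0.0362; +0.0362 ∈ [-0.4, 0.8) → IN Λ
#6 (11,10): internal coord 11 + (10)·λ' = +7.9722; +7.9722 ∉ [-0.4, 0.8) → out
#7 (-4,-13): internal coord -4 + (-13)·λ' = -0.0639; -0.0639 ∈ [-0.4, 0.8) → IN Λ
#8 (-2,-12): internal coord -2 + (-12)·λ' = +1.6333; +1.6333 ∉ [-0.4, 0.8) → out
#9 (0,1): internal coord 0 + (1)·λ' = -0.3028; -0.3028 ∈ [-0.4, 0.8) → IN Λ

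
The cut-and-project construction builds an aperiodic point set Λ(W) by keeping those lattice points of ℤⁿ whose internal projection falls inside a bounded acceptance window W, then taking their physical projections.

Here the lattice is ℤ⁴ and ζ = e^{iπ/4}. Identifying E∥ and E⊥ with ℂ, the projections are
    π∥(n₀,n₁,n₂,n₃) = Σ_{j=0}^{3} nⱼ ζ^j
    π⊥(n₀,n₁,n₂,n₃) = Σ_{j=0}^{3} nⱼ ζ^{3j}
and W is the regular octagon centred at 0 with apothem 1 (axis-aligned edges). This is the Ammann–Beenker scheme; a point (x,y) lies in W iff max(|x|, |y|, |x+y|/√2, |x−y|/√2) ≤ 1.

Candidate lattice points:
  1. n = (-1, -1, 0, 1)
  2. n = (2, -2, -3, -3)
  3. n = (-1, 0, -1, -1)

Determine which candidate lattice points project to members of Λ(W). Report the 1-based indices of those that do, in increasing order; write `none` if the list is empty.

With ζ = e^{iπ/4} the internal vectors are ζ^0,ζ^3,ζ^6,ζ^9.
candidate 1: n = (-1, -1, 0, 1) → π⊥ ≈ (+0.4142, +0.0000); max(|x|,|y|,|x±y|/√2) = 0.4142 ≤ 1 ⇒ ∈ W
candidate 2: n = (2, -2, -3, -3) → π⊥ ≈ (+1.2929, -0.5355); max(|x|,|y|,|x±y|/√2) = 1.2929 > 1 ⇒ ∉ W
candidate 3: n = (-1, 0, -1, -1) → π⊥ ≈ (-1.7071, +0.2929); max(|x|,|y|,|x±y|/√2) = 1.7071 > 1 ⇒ ∉ W

1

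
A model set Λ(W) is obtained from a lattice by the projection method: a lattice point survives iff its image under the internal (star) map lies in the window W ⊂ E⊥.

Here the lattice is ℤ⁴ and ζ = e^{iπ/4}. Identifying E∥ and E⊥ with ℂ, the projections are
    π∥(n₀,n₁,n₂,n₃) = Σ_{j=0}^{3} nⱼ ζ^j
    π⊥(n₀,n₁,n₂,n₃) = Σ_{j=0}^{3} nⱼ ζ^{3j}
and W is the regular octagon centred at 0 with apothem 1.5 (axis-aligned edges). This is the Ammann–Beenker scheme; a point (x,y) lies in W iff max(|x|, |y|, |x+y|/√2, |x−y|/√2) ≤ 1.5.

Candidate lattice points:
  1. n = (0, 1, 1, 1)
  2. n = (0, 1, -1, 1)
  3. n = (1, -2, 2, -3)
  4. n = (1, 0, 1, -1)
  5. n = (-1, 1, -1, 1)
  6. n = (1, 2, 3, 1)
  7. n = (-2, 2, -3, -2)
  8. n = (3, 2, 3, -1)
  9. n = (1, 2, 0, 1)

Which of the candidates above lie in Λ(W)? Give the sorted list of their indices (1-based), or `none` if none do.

π⊥(n) = n₀ + n₁ζ³ + n₂ζ⁶ + n₃ζ⁹ where ζ = e^{iπ/4}.
#1 (0, 1, 1, 1): internal (0.0000, 0.4142); octagon support 0.4142 vs apothem 1.5 → ∈ W
#2 (0, 1, -1, 1): internal (0.0000, 2.4142); octagon support 2.4142 vs apothem 1.5 → ∉ W
#3 (1, -2, 2, -3): internal (0.2929, -5.5355); octagon support 5.5355 vs apothem 1.5 → ∉ W
#4 (1, 0, 1, -1): internal (0.2929, -1.7071); octagon support 1.7071 vs apothem 1.5 → ∉ W
#5 (-1, 1, -1, 1): internal (-1.0000, 2.4142); octagon support 2.4142 vs apothem 1.5 → ∉ W
#6 (1, 2, 3, 1): internal (0.2929, -0.8787); octagon support 0.8787 vs apothem 1.5 → ∈ W
#7 (-2, 2, -3, -2): internal (-4.8284, 3.0000); octagon support 5.5355 vs apothem 1.5 → ∉ W
#8 (3, 2, 3, -1): internal (0.8787, -2.2929); octagon support 2.2929 vs apothem 1.5 → ∉ W
#9 (1, 2, 0, 1): internal (0.2929, 2.1213); octagon support 2.1213 vs apothem 1.5 → ∉ W

1, 6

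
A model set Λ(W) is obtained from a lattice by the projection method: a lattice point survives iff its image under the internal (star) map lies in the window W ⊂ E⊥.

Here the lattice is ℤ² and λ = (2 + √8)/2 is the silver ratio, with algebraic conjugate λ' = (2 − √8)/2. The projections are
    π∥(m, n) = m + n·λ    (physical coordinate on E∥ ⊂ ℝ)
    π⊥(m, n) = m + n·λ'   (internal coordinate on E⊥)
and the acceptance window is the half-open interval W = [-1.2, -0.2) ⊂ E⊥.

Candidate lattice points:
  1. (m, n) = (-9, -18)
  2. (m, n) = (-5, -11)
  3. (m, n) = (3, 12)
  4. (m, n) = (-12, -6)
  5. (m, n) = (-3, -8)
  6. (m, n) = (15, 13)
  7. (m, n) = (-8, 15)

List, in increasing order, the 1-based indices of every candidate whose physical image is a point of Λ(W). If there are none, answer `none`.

Numerically λ ≈ 2.414214 and λ' = −1/λ ≈ -0.414214.
candidate 1: (m,n)=(-9,-18) → π∥ = -9-18·λ ≈ -52.455844, π⊥ = -9-18·λ' ≈ -1.544156 ∉ [-1.2, -0.2) ⇒ out
candidate 2: (m,n)=(-5,-11) → π∥ = -5-11·λ ≈ -31.556349, π⊥ = -5-11·λ' ≈ -0.443651 ∈ [-1.2, -0.2) ⇒ IN Λ
candidate 3: (m,n)=(3,12) → π∥ = 3+12·λ ≈ 31.970563, π⊥ = 3+12·λ' ≈ -1.970563 ∉ [-1.2, -0.2) ⇒ out
candidate 4: (m,n)=(-12,-6) → π∥ = -12-6·λ ≈ -26.485281, π⊥ = -12-6·λ' ≈ -9.514719 ∉ [-1.2, -0.2) ⇒ out
candidate 5: (m,n)=(-3,-8) → π∥ = -3-8·λ ≈ -22.313708, π⊥ = -3-8·λ' ≈ 0.313708 ∉ [-1.2, -0.2) ⇒ out
candidate 6: (m,n)=(15,13) → π∥ = 15+13·λ ≈ 46.384776, π⊥ = 15+13·λ' ≈ 9.615224 ∉ [-1.2, -0.2) ⇒ out
candidate 7: (m,n)=(-8,15) → π∥ = -8+15·λ ≈ 28.213203, π⊥ = -8+15·λ' ≈ -14.213203 ∉ [-1.2, -0.2) ⇒ out

2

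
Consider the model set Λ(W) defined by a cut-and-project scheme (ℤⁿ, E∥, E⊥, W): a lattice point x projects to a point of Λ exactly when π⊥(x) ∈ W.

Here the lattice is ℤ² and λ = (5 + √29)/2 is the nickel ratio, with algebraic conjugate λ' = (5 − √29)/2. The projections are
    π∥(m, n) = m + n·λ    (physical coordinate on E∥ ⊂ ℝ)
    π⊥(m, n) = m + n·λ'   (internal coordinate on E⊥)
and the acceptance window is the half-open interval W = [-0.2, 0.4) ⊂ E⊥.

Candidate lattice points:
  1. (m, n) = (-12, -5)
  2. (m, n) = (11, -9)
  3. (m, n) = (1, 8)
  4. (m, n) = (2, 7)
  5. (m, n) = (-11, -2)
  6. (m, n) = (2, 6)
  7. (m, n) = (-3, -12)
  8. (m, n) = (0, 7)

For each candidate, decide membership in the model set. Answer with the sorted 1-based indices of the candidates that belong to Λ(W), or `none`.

none

λ' = (5−√29)/2 ≈ -0.1926.
candidate 1: (m,n)=(-12,-5) → π∥ = -12-5·λ ≈ -37.9629, π⊥ = -12-5·λ' ≈ -11.0371 ∉ [-0.2, 0.4) ⇒ out
candidate 2: (m,n)=(11,-9) → π∥ = 11-9·λ ≈ -35.7332, π⊥ = 11-9·λ' ≈ 12.7332 ∉ [-0.2, 0.4) ⇒ out
candidate 3: (m,n)=(1,8) → π∥ = 1+8·λ ≈ 42.5407, π⊥ = 1+8·λ' ≈ -0.5407 ∉ [-0.2, 0.4) ⇒ out
candidate 4: (m,n)=(2,7) → π∥ = 2+7·λ ≈ 38.3481, π⊥ = 2+7·λ' ≈ 0.6519 ∉ [-0.2, 0.4) ⇒ out
candidate 5: (m,n)=(-11,-2) → π∥ = -11-2·λ ≈ -21.3852, π⊥ = -11-2·λ' ≈ -10.6148 ∉ [-0.2, 0.4) ⇒ out
candidate 6: (m,n)=(2,6) → π∥ = 2+6·λ ≈ 33.1555, π⊥ = 2+6·λ' ≈ 0.8445 ∉ [-0.2, 0.4) ⇒ out
candidate 7: (m,n)=(-3,-12) → π∥ = -3-12·λ ≈ -65.3110, π⊥ = -3-12·λ' ≈ -0.6890 ∉ [-0.2, 0.4) ⇒ out
candidate 8: (m,n)=(0,7) → π∥ = 0+7·λ ≈ 36.3481, π⊥ = 0+7·λ' ≈ -1.3481 ∉ [-0.2, 0.4) ⇒ out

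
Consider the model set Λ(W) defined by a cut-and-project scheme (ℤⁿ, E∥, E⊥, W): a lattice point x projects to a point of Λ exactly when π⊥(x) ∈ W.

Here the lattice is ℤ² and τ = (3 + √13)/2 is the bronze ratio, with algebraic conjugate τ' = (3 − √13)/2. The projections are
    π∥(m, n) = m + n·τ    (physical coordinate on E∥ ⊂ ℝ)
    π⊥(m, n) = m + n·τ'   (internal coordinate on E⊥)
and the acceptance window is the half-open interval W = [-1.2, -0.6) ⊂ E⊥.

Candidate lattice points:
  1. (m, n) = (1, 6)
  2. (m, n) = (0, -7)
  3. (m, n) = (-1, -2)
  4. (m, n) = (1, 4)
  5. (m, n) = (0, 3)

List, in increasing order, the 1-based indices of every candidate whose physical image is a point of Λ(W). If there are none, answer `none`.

1, 5

Numerically τ ≈ 3.3028 and τ' = −1/τ ≈ -0.3028.
#1 (1,6): internal coord 1 + (6)·τ' = -0.8167; -0.8167 ∈ [-1.2, -0.6) → IN Λ
#2 (0,-7): internal coord 0 + (-7)·τ' = +2.1194; +2.1194 ∉ [-1.2, -0.6) → out
#3 (-1,-2): internal coord -1 + (-2)·τ' = -0.3944; -0.3944 ∉ [-1.2, -0.6) → out
#4 (1,4): internal coord 1 + (4)·τ' = -0.2111; -0.2111 ∉ [-1.2, -0.6) → out
#5 (0,3): internal coord 0 + (3)·τ' = -0.9083; -0.9083 ∈ [-1.2, -0.6) → IN Λ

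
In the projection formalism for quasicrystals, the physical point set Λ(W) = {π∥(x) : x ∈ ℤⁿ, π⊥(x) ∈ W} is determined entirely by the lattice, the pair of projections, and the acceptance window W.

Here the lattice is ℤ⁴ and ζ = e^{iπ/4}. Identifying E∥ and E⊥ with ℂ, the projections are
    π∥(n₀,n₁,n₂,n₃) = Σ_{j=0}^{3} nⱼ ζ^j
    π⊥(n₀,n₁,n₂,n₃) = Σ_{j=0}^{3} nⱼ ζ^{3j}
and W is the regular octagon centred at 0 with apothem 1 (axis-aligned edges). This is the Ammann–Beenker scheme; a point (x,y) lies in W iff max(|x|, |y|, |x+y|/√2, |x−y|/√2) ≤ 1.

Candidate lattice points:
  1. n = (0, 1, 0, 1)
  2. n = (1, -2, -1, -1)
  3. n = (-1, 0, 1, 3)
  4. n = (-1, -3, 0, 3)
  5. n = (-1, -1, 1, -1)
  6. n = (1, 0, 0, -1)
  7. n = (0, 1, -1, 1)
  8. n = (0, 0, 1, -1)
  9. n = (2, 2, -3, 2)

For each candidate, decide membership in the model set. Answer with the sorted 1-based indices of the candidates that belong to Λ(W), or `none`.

6

With ζ = e^{iπ/4} the internal vectors are ζ^0,ζ^3,ζ^6,ζ^9.
#1 (0, 1, 0, 1): internal (0.0000, 1.4142); octagon support 1.4142 vs apothem 1 → ∉ W
#2 (1, -2, -1, -1): internal (1.7071, -1.1213); octagon support 2.0000 vs apothem 1 → ∉ W
#3 (-1, 0, 1, 3): internal (1.1213, 1.1213); octagon support 1.5858 vs apothem 1 → ∉ W
#4 (-1, -3, 0, 3): internal (3.2426, 0.0000); octagon support 3.2426 vs apothem 1 → ∉ W
#5 (-1, -1, 1, -1): internal (-1.0000, -2.4142); octagon support 2.4142 vs apothem 1 → ∉ W
#6 (1, 0, 0, -1): internal (0.2929, -0.7071); octagon support 0.7071 vs apothem 1 → ∈ W
#7 (0, 1, -1, 1): internal (0.0000, 2.4142); octagon support 2.4142 vs apothem 1 → ∉ W
#8 (0, 0, 1, -1): internal (-0.7071, -1.7071); octagon support 1.7071 vs apothem 1 → ∉ W
#9 (2, 2, -3, 2): internal (2.0000, 5.8284); octagon support 5.8284 vs apothem 1 → ∉ W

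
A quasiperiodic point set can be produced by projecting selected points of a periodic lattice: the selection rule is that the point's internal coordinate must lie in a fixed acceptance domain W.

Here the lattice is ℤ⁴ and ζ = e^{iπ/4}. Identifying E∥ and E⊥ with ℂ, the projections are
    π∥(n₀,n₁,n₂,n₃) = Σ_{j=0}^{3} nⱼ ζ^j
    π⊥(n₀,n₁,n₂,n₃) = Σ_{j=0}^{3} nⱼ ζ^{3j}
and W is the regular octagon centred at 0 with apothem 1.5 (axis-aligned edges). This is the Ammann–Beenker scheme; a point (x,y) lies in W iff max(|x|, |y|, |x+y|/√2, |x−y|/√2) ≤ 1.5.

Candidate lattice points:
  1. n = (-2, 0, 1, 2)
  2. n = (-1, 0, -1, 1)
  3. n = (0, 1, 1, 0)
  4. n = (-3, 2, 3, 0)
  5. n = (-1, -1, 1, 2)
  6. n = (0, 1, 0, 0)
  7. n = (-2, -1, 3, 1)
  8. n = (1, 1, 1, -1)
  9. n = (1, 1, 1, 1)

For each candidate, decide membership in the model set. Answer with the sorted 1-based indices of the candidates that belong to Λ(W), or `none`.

With ζ = e^{iπ/4} the internal vectors are ζ^0,ζ^3,ζ^6,ζ^9.
candidate 1: n = (-2, 0, 1, 2) → π⊥ ≈ (-0.5858, +0.4142); max(|x|,|y|,|x±y|/√2) = 0.7071 ≤ 1.5 ⇒ ∈ W
candidate 2: n = (-1, 0, -1, 1) → π⊥ ≈ (-0.2929, +1.7071); max(|x|,|y|,|x±y|/√2) = 1.7071 > 1.5 ⇒ ∉ W
candidate 3: n = (0, 1, 1, 0) → π⊥ ≈ (-0.7071, -0.2929); max(|x|,|y|,|x±y|/√2) = 0.7071 ≤ 1.5 ⇒ ∈ W
candidate 4: n = (-3, 2, 3, 0) → π⊥ ≈ (-4.4142, -1.5858); max(|x|,|y|,|x±y|/√2) = 4.4142 > 1.5 ⇒ ∉ W
candidate 5: n = (-1, -1, 1, 2) → π⊥ ≈ (+1.1213, -0.2929); max(|x|,|y|,|x±y|/√2) = 1.1213 ≤ 1.5 ⇒ ∈ W
candidate 6: n = (0, 1, 0, 0) → π⊥ ≈ (-0.7071, +0.7071); max(|x|,|y|,|x±y|/√2) = 1.0000 ≤ 1.5 ⇒ ∈ W
candidate 7: n = (-2, -1, 3, 1) → π⊥ ≈ (-0.5858, -3.0000); max(|x|,|y|,|x±y|/√2) = 3.0000 > 1.5 ⇒ ∉ W
candidate 8: n = (1, 1, 1, -1) → π⊥ ≈ (-0.4142, -1.0000); max(|x|,|y|,|x±y|/√2) = 1.0000 ≤ 1.5 ⇒ ∈ W
candidate 9: n = (1, 1, 1, 1) → π⊥ ≈ (+1.0000, +0.4142); max(|x|,|y|,|x±y|/√2) = 1.0000 ≤ 1.5 ⇒ ∈ W

1, 3, 5, 6, 8, 9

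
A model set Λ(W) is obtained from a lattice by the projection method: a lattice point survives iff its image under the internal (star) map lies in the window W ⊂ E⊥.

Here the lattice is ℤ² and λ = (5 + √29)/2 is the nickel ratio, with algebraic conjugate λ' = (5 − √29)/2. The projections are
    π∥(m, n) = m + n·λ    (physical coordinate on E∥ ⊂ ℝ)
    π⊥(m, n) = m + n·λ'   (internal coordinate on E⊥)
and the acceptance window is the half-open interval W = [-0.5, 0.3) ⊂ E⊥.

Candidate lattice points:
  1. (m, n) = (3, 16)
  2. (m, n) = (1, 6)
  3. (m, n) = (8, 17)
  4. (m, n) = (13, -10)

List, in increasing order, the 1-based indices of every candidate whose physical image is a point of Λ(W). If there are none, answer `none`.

λ' = (5−√29)/2 ≈ -0.19258.
#1 (3,16): internal coord 3 + (16)·λ' = -0.08132; -0.08132 ∈ [-0.5, 0.3) → IN Λ
#2 (1,6): internal coord 1 + (6)·λ' = -0.15549; -0.15549 ∈ [-0.5, 0.3) → IN Λ
#3 (8,17): internal coord 8 + (17)·λ' = +4.72610; +4.72610 ∉ [-0.5, 0.3) → out
#4 (13,-10): internal coord 13 + (-10)·λ' = +14.92582; +14.92582 ∉ [-0.5, 0.3) → out

1, 2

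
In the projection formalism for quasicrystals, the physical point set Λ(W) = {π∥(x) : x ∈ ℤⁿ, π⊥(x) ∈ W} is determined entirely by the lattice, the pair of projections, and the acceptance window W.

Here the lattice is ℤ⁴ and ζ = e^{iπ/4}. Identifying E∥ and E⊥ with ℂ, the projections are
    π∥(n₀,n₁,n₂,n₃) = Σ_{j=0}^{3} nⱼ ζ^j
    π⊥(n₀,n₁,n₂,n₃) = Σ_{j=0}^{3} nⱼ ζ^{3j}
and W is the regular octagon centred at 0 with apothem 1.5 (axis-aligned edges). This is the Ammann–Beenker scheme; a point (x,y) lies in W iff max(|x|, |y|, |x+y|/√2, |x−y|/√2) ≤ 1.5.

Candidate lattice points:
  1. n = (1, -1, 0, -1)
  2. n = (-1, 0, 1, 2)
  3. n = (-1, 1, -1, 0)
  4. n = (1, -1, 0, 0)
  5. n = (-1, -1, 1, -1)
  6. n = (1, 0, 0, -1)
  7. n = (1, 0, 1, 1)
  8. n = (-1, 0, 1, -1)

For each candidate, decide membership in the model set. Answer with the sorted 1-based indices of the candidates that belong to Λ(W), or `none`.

Internal map: ζ^{3j} for j=0..3 gives (1,0), (−√2/2,√2/2), (0,−1), (√2/2,√2/2).
#1 (1, -1, 0, -1): internal (1.00000, -1.41421); octagon support 1.70711 vs apothem 1.5 → ∉ W
#2 (-1, 0, 1, 2): internal (0.41421, 0.41421); octagon support 0.58579 vs apothem 1.5 → ∈ W
#3 (-1, 1, -1, 0): internal (-1.70711, 1.70711); octagon support 2.41421 vs apothem 1.5 → ∉ W
#4 (1, -1, 0, 0): internal (1.70711, -0.70711); octagon support 1.70711 vs apothem 1.5 → ∉ W
#5 (-1, -1, 1, -1): internal (-1.00000, -2.41421); octagon support 2.41421 vs apothem 1.5 → ∉ W
#6 (1, 0, 0, -1): internal (0.29289, -0.70711); octagon support 0.70711 vs apothem 1.5 → ∈ W
#7 (1, 0, 1, 1): internal (1.70711, -0.29289); octagon support 1.70711 vs apothem 1.5 → ∉ W
#8 (-1, 0, 1, -1): internal (-1.70711, -1.70711); octagon support 2.41421 vs apothem 1.5 → ∉ W

2, 6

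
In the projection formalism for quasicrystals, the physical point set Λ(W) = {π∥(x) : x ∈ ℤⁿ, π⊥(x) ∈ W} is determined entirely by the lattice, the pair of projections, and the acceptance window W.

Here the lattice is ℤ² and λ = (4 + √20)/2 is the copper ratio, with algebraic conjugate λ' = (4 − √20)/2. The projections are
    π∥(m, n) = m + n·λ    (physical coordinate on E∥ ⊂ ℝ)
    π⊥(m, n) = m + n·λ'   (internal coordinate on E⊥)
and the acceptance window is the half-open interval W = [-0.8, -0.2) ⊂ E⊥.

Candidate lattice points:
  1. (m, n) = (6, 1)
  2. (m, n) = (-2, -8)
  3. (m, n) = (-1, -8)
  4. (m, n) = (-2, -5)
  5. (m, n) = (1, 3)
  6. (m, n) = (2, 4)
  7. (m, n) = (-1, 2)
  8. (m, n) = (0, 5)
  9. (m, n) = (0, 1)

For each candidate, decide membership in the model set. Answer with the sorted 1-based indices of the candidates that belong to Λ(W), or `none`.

Compute λ' = (4−√20)/2 = -0.23607, so π⊥(m,n) = m -0.23607·n.
[1] lift (6,1): star map gives 5.76393; window check -0.8 ≤ 5.76393 < -0.2 is false → out
[2] lift (-2,-8): star map gives -0.11146; window check -0.8 ≤ -0.11146 < -0.2 is false → out
[3] lift (-1,-8): star map gives 0.88854; window check -0.8 ≤ 0.88854 < -0.2 is false → out
[4] lift (-2,-5): star map gives -0.81966; window check -0.8 ≤ -0.81966 < -0.2 is false → out
[5] lift (1,3): star map gives 0.29180; window check -0.8 ≤ 0.29180 < -0.2 is false → out
[6] lift (2,4): star map gives 1.05573; window check -0.8 ≤ 1.05573 < -0.2 is false → out
[7] lift (-1,2): star map gives -1.47214; window check -0.8 ≤ -1.47214 < -0.2 is false → out
[8] lift (0,5): star map gives -1.18034; window check -0.8 ≤ -1.18034 < -0.2 is false → out
[9] lift (0,1): star map gives -0.23607; window check -0.8 ≤ -0.23607 < -0.2 is true → IN Λ

9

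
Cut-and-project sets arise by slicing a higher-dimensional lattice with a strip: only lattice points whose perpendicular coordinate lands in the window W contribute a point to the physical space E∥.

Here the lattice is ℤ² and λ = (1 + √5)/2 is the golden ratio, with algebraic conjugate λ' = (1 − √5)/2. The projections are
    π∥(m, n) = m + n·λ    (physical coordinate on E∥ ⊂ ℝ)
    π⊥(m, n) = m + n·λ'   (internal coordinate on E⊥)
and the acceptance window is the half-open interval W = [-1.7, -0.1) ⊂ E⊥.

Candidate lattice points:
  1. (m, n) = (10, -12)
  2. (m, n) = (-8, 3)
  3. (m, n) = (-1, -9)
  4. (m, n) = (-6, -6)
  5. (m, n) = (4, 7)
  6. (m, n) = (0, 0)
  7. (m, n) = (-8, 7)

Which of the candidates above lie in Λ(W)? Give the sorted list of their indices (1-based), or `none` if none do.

Compute λ' = (1−√5)/2 = -0.6180, so π⊥(m,n) = m -0.6180·n.
#1 (10,-12): internal coord 10 + (-12)·λ' = +17.4164; +17.4164 ∉ [-1.7, -0.1) → out
#2 (-8,3): internal coord -8 + (3)·λ' = -9.8541; -9.8541 ∉ [-1.7, -0.1) → out
#3 (-1,-9): internal coord -1 + (-9)·λ' = +4.5623; +4.5623 ∉ [-1.7, -0.1) → out
#4 (-6,-6): internal coord -6 + (-6)·λ' = -2.2918; -2.2918 ∉ [-1.7, -0.1) → out
#5 (4,7): internal coord 4 + (7)·λ' = -0.3262; -0.3262 ∈ [-1.7, -0.1) → IN Λ
#6 (0,0): internal coord 0 + (0)·λ' = +0.0000; +0.0000 ∉ [-1.7, -0.1) → out
#7 (-8,7): internal coord -8 + (7)·λ' = -12.3262; -12.3262 ∉ [-1.7, -0.1) → out

5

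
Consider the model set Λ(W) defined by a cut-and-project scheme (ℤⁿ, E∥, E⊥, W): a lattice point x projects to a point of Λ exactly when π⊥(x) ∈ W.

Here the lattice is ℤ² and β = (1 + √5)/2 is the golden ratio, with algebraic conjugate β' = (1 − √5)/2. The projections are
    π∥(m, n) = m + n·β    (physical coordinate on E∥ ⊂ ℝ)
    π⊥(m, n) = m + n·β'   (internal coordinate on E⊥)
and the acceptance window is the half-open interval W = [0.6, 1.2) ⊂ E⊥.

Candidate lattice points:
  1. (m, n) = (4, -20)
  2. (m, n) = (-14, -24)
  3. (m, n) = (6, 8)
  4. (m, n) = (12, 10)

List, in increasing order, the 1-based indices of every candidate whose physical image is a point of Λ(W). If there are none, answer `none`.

2, 3

Compute β' = (1−√5)/2 = -0.61803, so π⊥(m,n) = m -0.61803·n.
[1] lift (4,-20): star map gives 16.36068; window check 0.6 ≤ 16.36068 < 1.2 is false → out
[2] lift (-14,-24): star map gives 0.83282; window check 0.6 ≤ 0.83282 < 1.2 is true → IN Λ
[3] lift (6,8): star map gives 1.05573; window check 0.6 ≤ 1.05573 < 1.2 is true → IN Λ
[4] lift (12,10): star map gives 5.81966; window check 0.6 ≤ 5.81966 < 1.2 is false → out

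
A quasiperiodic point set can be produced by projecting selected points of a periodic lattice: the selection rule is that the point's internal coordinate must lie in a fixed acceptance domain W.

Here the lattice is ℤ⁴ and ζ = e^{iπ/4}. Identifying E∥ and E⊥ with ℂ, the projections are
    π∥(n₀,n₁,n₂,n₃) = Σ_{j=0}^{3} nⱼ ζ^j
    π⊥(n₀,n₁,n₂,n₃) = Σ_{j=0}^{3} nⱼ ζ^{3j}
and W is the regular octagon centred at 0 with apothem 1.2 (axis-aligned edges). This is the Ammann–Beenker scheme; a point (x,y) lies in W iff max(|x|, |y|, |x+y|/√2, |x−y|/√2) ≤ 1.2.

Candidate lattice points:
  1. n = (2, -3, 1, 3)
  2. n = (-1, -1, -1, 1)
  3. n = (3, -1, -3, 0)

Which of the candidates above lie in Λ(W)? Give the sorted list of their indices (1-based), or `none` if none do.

2

π⊥(n) = n₀ + n₁ζ³ + n₂ζ⁶ + n₃ζ⁹ where ζ = e^{iπ/4}.
#1 (2, -3, 1, 3): internal (6.242641, -1.000000); octagon support 6.242641 vs apothem 1.2 → ∉ W
#2 (-1, -1, -1, 1): internal (0.414214, 1.000000); octagon support 1.000000 vs apothem 1.2 → ∈ W
#3 (3, -1, -3, 0): internal (3.707107, 2.292893); octagon support 4.242641 vs apothem 1.2 → ∉ W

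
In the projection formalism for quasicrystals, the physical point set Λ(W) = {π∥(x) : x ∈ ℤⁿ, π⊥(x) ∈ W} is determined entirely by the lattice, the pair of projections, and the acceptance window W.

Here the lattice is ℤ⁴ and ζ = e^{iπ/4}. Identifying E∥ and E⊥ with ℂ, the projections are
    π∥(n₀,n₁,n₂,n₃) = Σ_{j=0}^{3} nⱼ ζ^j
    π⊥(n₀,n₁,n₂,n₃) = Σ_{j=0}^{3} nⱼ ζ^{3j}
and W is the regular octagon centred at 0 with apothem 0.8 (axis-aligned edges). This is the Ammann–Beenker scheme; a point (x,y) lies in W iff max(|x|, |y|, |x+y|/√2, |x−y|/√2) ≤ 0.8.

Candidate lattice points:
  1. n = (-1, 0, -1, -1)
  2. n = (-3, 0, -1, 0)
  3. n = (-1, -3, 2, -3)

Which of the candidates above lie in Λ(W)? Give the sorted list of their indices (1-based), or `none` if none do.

With ζ = e^{iπ/4} the internal vectors are ζ^0,ζ^3,ζ^6,ζ^9.
candidate 1: n = (-1, 0, -1, -1) → π⊥ ≈ (-1.70711, +0.29289); max(|x|,|y|,|x±y|/√2) = 1.70711 > 0.8 ⇒ ∉ W
candidate 2: n = (-3, 0, -1, 0) → π⊥ ≈ (-3.00000, +1.00000); max(|x|,|y|,|x±y|/√2) = 3.00000 > 0.8 ⇒ ∉ W
candidate 3: n = (-1, -3, 2, -3) → π⊥ ≈ (-1.00000, -6.24264); max(|x|,|y|,|x±y|/√2) = 6.24264 > 0.8 ⇒ ∉ W

none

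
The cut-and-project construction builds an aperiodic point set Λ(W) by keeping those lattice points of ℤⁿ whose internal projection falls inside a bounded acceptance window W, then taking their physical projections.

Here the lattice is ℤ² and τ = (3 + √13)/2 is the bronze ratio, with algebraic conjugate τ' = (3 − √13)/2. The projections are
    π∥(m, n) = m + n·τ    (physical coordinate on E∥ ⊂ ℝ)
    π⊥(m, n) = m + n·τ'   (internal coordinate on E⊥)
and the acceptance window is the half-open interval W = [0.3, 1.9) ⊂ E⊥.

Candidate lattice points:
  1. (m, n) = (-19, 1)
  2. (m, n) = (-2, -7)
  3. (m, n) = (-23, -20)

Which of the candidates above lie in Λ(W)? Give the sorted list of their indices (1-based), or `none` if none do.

τ' = (3−√13)/2 ≈ -0.3028.
[1] lift (-19,1): star map gives -19.3028; window check 0.3 ≤ -19.3028 < 1.9 is false → out
[2] lift (-2,-7): star map gives 0.1194; window check 0.3 ≤ 0.1194 < 1.9 is false → out
[3] lift (-23,-20): star map gives -16.9445; window check 0.3 ≤ -16.9445 < 1.9 is false → out

none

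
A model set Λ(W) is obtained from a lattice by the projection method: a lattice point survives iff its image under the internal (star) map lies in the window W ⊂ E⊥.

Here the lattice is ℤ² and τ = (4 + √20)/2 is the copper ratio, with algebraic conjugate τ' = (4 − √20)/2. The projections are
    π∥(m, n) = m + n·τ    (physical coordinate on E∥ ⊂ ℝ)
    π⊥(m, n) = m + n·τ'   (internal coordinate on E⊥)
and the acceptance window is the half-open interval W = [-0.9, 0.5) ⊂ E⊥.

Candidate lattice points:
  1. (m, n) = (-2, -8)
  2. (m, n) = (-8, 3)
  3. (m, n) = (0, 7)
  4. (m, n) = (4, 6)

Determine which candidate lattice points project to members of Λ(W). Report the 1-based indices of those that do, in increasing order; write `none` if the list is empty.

τ' = (4−√20)/2 ≈ -0.236068.
#1 (-2,-8): internal coord -2 + (-8)·τ' = -0.111456; -0.111456 ∈ [-0.9, 0.5) → IN Λ
#2 (-8,3): internal coord -8 + (3)·τ' = -8.708204; -8.708204 ∉ [-0.9, 0.5) → out
#3 (0,7): internal coord 0 + (7)·τ' = -1.652476; -1.652476 ∉ [-0.9, 0.5) → out
#4 (4,6): internal coord 4 + (6)·τ' = +2.583592; +2.583592 ∉ [-0.9, 0.5) → out

1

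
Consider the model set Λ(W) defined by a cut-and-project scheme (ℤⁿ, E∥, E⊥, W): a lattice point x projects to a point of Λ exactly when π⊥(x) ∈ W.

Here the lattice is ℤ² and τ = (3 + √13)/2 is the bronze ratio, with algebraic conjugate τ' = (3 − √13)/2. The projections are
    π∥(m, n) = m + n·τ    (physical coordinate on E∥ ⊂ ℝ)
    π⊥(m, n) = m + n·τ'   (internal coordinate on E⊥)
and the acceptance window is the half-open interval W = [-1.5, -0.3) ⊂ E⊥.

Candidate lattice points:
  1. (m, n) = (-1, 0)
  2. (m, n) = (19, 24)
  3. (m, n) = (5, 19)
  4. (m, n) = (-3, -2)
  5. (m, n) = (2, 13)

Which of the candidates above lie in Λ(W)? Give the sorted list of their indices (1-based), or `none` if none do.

1, 3

Numerically τ ≈ 3.302776 and τ' = −1/τ ≈ -0.302776.
[1] lift (-1,0): star map gives -1.000000; window check -1.5 ≤ -1.000000 < -0.3 is true → IN Λ
[2] lift (19,24): star map gives 11.733385; window check -1.5 ≤ 11.733385 < -0.3 is false → out
[3] lift (5,19): star map gives -0.752737; window check -1.5 ≤ -0.752737 < -0.3 is true → IN Λ
[4] lift (-3,-2): star map gives -2.394449; window check -1.5 ≤ -2.394449 < -0.3 is false → out
[5] lift (2,13): star map gives -1.936083; window check -1.5 ≤ -1.936083 < -0.3 is false → out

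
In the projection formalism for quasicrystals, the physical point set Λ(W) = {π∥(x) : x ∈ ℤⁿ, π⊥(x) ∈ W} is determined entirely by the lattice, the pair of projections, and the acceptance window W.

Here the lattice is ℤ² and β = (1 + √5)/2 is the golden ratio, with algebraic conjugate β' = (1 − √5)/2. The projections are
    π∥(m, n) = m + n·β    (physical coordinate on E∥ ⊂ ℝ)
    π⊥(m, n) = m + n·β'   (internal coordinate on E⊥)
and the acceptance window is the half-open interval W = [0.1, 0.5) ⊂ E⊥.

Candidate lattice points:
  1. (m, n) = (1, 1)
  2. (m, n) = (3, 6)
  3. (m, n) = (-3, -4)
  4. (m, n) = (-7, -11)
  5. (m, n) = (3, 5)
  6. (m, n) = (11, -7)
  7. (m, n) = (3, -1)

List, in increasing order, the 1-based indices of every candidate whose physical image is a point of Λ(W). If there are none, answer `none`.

Compute β' = (1−√5)/2 = -0.61803, so π⊥(m,n) = m -0.61803·n.
#1 (1,1): internal coord 1 + (1)·β' = +0.38197; +0.38197 ∈ [0.1, 0.5) → IN Λ
#2 (3,6): internal coord 3 + (6)·β' = -0.70820; -0.70820 ∉ [0.1, 0.5) → out
#3 (-3,-4): internal coord -3 + (-4)·β' = -0.52786; -0.52786 ∉ [0.1, 0.5) → out
#4 (-7,-11): internal coord -7 + (-11)·β' = -0.20163; -0.20163 ∉ [0.1, 0.5) → out
#5 (3,5): internal coord 3 + (5)·β' = -0.09017; -0.09017 ∉ [0.1, 0.5) → out
#6 (11,-7): internal coord 11 + (-7)·β' = +15.32624; +15.32624 ∉ [0.1, 0.5) → out
#7 (3,-1): internal coord 3 + (-1)·β' = +3.61803; +3.61803 ∉ [0.1, 0.5) → out

1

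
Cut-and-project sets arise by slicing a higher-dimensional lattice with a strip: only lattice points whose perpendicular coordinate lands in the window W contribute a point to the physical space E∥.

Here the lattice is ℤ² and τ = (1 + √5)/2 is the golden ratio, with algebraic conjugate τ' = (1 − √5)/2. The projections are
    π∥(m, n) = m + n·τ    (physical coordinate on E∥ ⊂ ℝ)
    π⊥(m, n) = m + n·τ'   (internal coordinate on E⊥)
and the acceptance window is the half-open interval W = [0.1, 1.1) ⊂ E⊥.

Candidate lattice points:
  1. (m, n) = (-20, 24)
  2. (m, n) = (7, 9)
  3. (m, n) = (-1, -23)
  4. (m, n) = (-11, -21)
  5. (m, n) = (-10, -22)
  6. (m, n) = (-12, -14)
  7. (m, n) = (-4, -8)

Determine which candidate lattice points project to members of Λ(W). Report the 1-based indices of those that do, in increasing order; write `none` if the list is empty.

Compute τ' = (1−√5)/2 = -0.61803, so π⊥(m,n) = m -0.61803·n.
#1 (-20,24): internal coord -20 + (24)·τ' = -34.83282; -34.83282 ∉ [0.1, 1.1) → out
#2 (7,9): internal coord 7 + (9)·τ' = +1.43769; +1.43769 ∉ [0.1, 1.1) → out
#3 (-1,-23): internal coord -1 + (-23)·τ' = +13.21478; +13.21478 ∉ [0.1, 1.1) → out
#4 (-11,-21): internal coord -11 + (-21)·τ' = +1.97871; +1.97871 ∉ [0.1, 1.1) → out
#5 (-10,-22): internal coord -10 + (-22)·τ' = +3.59675; +3.59675 ∉ [0.1, 1.1) → out
#6 (-12,-14): internal coord -12 + (-14)·τ' = -3.34752; -3.34752 ∉ [0.1, 1.1) → out
#7 (-4,-8): internal coord -4 + (-8)·τ' = +0.94427; +0.94427 ∈ [0.1, 1.1) → IN Λ

7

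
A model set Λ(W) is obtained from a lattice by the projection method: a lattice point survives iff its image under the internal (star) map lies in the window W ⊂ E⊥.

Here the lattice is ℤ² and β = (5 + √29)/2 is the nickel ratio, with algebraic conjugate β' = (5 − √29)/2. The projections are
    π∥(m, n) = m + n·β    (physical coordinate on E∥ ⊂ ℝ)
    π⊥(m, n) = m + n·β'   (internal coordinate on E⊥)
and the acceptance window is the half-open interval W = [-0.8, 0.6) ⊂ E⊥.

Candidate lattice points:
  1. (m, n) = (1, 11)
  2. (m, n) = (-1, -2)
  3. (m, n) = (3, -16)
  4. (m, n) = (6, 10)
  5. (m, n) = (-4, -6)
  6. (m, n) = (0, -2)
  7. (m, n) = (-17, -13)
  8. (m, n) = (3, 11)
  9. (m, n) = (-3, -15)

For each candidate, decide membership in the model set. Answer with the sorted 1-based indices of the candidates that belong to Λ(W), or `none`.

2, 6, 9

Compute β' = (5−√29)/2 = -0.19258, so π⊥(m,n) = m -0.19258·n.
candidate 1: (m,n)=(1,11) → π∥ = 1+11·β ≈ 58.11841, π⊥ = 1+11·β' ≈ -1.11841 ∉ [-0.8, 0.6) ⇒ out
candidate 2: (m,n)=(-1,-2) → π∥ = -1-2·β ≈ -11.38516, π⊥ = -1-2·β' ≈ -0.61484 ∈ [-0.8, 0.6) ⇒ IN Λ
candidate 3: (m,n)=(3,-16) → π∥ = 3-16·β ≈ -80.08132, π⊥ = 3-16·β' ≈ 6.08132 ∉ [-0.8, 0.6) ⇒ out
candidate 4: (m,n)=(6,10) → π∥ = 6+10·β ≈ 57.92582, π⊥ = 6+10·β' ≈ 4.07418 ∉ [-0.8, 0.6) ⇒ out
candidate 5: (m,n)=(-4,-6) → π∥ = -4-6·β ≈ -35.15549, π⊥ = -4-6·β' ≈ -2.84451 ∉ [-0.8, 0.6) ⇒ out
candidate 6: (m,n)=(0,-2) → π∥ = 0-2·β ≈ -10.38516, π⊥ = 0-2·β' ≈ 0.38516 ∈ [-0.8, 0.6) ⇒ IN Λ
candidate 7: (m,n)=(-17,-13) → π∥ = -17-13·β ≈ -84.50357, π⊥ = -17-13·β' ≈ -14.49643 ∉ [-0.8, 0.6) ⇒ out
candidate 8: (m,n)=(3,11) → π∥ = 3+11·β ≈ 60.11841, π⊥ = 3+11·β' ≈ 0.88159 ∉ [-0.8, 0.6) ⇒ out
candidate 9: (m,n)=(-3,-15) → π∥ = -3-15·β ≈ -80.88874, π⊥ = -3-15·β' ≈ -0.11126 ∈ [-0.8, 0.6) ⇒ IN Λ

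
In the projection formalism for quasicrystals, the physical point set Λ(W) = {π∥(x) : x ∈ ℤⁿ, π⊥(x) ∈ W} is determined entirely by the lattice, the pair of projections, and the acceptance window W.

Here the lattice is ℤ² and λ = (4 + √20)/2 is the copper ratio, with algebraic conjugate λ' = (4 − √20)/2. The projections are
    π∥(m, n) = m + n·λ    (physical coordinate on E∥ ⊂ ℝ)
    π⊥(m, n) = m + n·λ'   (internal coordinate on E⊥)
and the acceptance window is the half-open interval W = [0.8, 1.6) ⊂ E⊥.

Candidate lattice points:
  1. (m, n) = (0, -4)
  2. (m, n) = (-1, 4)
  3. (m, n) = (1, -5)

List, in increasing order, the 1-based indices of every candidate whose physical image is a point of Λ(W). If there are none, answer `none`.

λ' = (4−√20)/2 ≈ -0.23607.
candidate 1: (m,n)=(0,-4) → π∥ = 0-4·λ ≈ -16.94427, π⊥ = 0-4·λ' ≈ 0.94427 ∈ [0.8, 1.6) ⇒ IN Λ
candidate 2: (m,n)=(-1,4) → π∥ = -1+4·λ ≈ 15.94427, π⊥ = -1+4·λ' ≈ -1.94427 ∉ [0.8, 1.6) ⇒ out
candidate 3: (m,n)=(1,-5) → π∥ = 1-5·λ ≈ -20.18034, π⊥ = 1-5·λ' ≈ 2.18034 ∉ [0.8, 1.6) ⇒ out

1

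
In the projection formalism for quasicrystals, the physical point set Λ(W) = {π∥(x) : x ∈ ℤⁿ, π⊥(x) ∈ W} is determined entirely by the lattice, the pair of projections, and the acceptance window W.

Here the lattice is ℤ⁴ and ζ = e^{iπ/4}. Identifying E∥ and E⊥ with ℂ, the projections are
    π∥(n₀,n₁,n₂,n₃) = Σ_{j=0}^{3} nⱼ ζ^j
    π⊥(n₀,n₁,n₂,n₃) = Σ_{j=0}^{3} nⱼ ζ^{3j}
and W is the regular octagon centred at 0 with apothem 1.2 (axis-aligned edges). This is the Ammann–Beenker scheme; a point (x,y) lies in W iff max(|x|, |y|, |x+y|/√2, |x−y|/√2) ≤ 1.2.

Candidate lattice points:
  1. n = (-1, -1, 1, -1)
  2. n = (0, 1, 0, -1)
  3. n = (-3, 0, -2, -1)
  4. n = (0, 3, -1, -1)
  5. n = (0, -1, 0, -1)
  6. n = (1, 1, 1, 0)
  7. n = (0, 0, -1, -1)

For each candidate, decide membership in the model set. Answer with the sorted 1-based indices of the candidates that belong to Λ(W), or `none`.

6, 7

With ζ = e^{iπ/4} the internal vectors are ζ^0,ζ^3,ζ^6,ζ^9.
candidate 1: n = (-1, -1, 1, -1) → π⊥ ≈ (-1.0000, -2.4142); max(|x|,|y|,|x±y|/√2) = 2.4142 > 1.2 ⇒ ∉ W
candidate 2: n = (0, 1, 0, -1) → π⊥ ≈ (-1.4142, +0.0000); max(|x|,|y|,|x±y|/√2) = 1.4142 > 1.2 ⇒ ∉ W
candidate 3: n = (-3, 0, -2, -1) → π⊥ ≈ (-3.7071, +1.2929); max(|x|,|y|,|x±y|/√2) = 3.7071 > 1.2 ⇒ ∉ W
candidate 4: n = (0, 3, -1, -1) → π⊥ ≈ (-2.8284, +2.4142); max(|x|,|y|,|x±y|/√2) = 3.7071 > 1.2 ⇒ ∉ W
candidate 5: n = (0, -1, 0, -1) → π⊥ ≈ (+0.0000, -1.4142); max(|x|,|y|,|x±y|/√2) = 1.4142 > 1.2 ⇒ ∉ W
candidate 6: n = (1, 1, 1, 0) → π⊥ ≈ (+0.2929, -0.2929); max(|x|,|y|,|x±y|/√2) = 0.4142 ≤ 1.2 ⇒ ∈ W
candidate 7: n = (0, 0, -1, -1) → π⊥ ≈ (-0.7071, +0.2929); max(|x|,|y|,|x±y|/√2) = 0.7071 ≤ 1.2 ⇒ ∈ W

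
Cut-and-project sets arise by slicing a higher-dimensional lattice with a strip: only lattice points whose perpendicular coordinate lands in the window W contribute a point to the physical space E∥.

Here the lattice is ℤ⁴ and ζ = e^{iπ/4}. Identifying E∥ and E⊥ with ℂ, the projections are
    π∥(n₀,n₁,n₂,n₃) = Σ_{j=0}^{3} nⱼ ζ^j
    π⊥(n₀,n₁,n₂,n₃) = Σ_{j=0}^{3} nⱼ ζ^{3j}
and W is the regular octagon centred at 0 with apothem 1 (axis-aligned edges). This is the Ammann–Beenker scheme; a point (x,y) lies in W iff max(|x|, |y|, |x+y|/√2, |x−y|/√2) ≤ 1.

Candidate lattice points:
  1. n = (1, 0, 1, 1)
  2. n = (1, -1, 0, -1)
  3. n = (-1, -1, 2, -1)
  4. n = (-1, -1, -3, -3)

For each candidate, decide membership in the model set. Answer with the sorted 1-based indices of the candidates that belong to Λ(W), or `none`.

π⊥(n) = n₀ + n₁ζ³ + n₂ζ⁶ + n₃ζ⁹ where ζ = e^{iπ/4}.
#1 (1, 0, 1, 1): internal (1.707107, -0.292893); octagon support 1.707107 vs apothem 1 → ∉ W
#2 (1, -1, 0, -1): internal (1.000000, -1.414214); octagon support 1.707107 vs apothem 1 → ∉ W
#3 (-1, -1, 2, -1): internal (-1.000000, -3.414214); octagon support 3.414214 vs apothem 1 → ∉ W
#4 (-1, -1, -3, -3): internal (-2.414214, 0.171573); octagon support 2.414214 vs apothem 1 → ∉ W

none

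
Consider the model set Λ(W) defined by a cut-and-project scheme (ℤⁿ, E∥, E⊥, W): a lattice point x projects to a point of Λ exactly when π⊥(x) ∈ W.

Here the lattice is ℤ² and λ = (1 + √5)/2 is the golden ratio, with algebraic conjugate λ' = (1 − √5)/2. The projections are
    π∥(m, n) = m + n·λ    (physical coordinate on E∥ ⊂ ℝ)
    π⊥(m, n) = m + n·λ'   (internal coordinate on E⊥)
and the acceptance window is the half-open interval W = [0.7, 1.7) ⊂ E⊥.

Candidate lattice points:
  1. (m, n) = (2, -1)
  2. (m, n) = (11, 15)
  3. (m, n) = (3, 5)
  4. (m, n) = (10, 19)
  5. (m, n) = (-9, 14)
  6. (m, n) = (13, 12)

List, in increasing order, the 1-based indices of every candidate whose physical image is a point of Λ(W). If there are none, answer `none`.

Compute λ' = (1−√5)/2 = -0.61803, so π⊥(m,n) = m -0.61803·n.
candidate 1: (m,n)=(2,-1) → π∥ = 2-1·λ ≈ 0.38197, π⊥ = 2-1·λ' ≈ 2.61803 ∉ [0.7, 1.7) ⇒ out
candidate 2: (m,n)=(11,15) → π∥ = 11+15·λ ≈ 35.27051, π⊥ = 11+15·λ' ≈ 1.72949 ∉ [0.7, 1.7) ⇒ out
candidate 3: (m,n)=(3,5) → π∥ = 3+5·λ ≈ 11.09017, π⊥ = 3+5·λ' ≈ -0.09017 ∉ [0.7, 1.7) ⇒ out
candidate 4: (m,n)=(10,19) → π∥ = 10+19·λ ≈ 40.74265, π⊥ = 10+19·λ' ≈ -1.74265 ∉ [0.7, 1.7) ⇒ out
candidate 5: (m,n)=(-9,14) → π∥ = -9+14·λ ≈ 13.65248, π⊥ = -9+14·λ' ≈ -17.65248 ∉ [0.7, 1.7) ⇒ out
candidate 6: (m,n)=(13,12) → π∥ = 13+12·λ ≈ 32.41641, π⊥ = 13+12·λ' ≈ 5.58359 ∉ [0.7, 1.7) ⇒ out

none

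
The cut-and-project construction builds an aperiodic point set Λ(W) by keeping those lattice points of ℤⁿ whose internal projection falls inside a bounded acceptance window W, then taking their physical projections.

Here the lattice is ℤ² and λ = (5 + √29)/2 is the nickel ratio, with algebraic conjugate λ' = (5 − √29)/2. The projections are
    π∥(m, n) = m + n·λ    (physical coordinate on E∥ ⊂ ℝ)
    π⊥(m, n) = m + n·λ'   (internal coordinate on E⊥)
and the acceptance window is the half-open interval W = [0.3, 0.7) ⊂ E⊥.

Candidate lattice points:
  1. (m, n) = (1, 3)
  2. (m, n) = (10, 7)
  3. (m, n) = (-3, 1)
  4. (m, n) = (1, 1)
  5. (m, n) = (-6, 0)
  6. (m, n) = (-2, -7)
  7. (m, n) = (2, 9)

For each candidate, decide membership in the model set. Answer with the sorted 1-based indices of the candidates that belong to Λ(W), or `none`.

λ' = (5−√29)/2 ≈ -0.19258.
#1 (1,3): internal coord 1 + (3)·λ' = +0.42225; +0.42225 ∈ [0.3, 0.7) → IN Λ
#2 (10,7): internal coord 10 + (7)·λ' = +8.65192; +8.65192 ∉ [0.3, 0.7) → out
#3 (-3,1): internal coord -3 + (1)·λ' = -3.19258; -3.19258 ∉ [0.3, 0.7) → out
#4 (1,1): internal coord 1 + (1)·λ' = +0.80742; +0.80742 ∉ [0.3, 0.7) → out
#5 (-6,0): internal coord -6 + (0)·λ' = -6.00000; -6.00000 ∉ [0.3, 0.7) → out
#6 (-2,-7): internal coord -2 + (-7)·λ' = -0.65192; -0.65192 ∉ [0.3, 0.7) → out
#7 (2,9): internal coord 2 + (9)·λ' = +0.26676; +0.26676 ∉ [0.3, 0.7) → out

1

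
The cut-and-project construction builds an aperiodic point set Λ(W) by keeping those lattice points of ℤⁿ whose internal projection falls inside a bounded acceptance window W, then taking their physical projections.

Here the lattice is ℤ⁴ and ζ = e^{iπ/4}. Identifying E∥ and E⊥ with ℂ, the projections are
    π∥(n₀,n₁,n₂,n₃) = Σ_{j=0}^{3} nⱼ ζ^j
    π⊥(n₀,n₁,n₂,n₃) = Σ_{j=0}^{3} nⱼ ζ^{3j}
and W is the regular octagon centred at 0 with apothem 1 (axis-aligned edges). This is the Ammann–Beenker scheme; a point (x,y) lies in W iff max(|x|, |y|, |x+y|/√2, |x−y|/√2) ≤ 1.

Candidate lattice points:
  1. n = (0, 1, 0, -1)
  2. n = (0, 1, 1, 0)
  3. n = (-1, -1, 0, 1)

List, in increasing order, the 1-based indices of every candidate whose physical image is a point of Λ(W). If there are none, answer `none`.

With ζ = e^{iπ/4} the internal vectors are ζ^0,ζ^3,ζ^6,ζ^9.
#1 (0, 1, 0, -1): internal (-1.4142, 0.0000); octagon support 1.4142 vs apothem 1 → ∉ W
#2 (0, 1, 1, 0): internal (-0.7071, -0.2929); octagon support 0.7071 vs apothem 1 → ∈ W
#3 (-1, -1, 0, 1): internal (0.4142, 0.0000); octagon support 0.4142 vs apothem 1 → ∈ W

2, 3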